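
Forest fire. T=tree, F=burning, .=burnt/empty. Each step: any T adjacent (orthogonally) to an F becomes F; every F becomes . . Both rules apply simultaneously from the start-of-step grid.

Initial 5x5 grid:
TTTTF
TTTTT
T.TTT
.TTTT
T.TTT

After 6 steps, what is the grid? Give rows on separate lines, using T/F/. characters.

Step 1: 2 trees catch fire, 1 burn out
  TTTF.
  TTTTF
  T.TTT
  .TTTT
  T.TTT
Step 2: 3 trees catch fire, 2 burn out
  TTF..
  TTTF.
  T.TTF
  .TTTT
  T.TTT
Step 3: 4 trees catch fire, 3 burn out
  TF...
  TTF..
  T.TF.
  .TTTF
  T.TTT
Step 4: 5 trees catch fire, 4 burn out
  F....
  TF...
  T.F..
  .TTF.
  T.TTF
Step 5: 3 trees catch fire, 5 burn out
  .....
  F....
  T....
  .TF..
  T.TF.
Step 6: 3 trees catch fire, 3 burn out
  .....
  .....
  F....
  .F...
  T.F..

.....
.....
F....
.F...
T.F..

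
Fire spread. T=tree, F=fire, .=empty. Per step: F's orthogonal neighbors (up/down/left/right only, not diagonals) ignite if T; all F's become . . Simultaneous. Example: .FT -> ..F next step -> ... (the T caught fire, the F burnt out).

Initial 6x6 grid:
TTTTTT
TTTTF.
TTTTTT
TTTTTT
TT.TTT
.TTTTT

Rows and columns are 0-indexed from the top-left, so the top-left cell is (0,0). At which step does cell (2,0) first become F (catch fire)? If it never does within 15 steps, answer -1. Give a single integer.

Step 1: cell (2,0)='T' (+3 fires, +1 burnt)
Step 2: cell (2,0)='T' (+6 fires, +3 burnt)
Step 3: cell (2,0)='T' (+6 fires, +6 burnt)
Step 4: cell (2,0)='T' (+7 fires, +6 burnt)
Step 5: cell (2,0)='F' (+5 fires, +7 burnt)
  -> target ignites at step 5
Step 6: cell (2,0)='.' (+3 fires, +5 burnt)
Step 7: cell (2,0)='.' (+2 fires, +3 burnt)
Step 8: cell (2,0)='.' (+0 fires, +2 burnt)
  fire out at step 8

5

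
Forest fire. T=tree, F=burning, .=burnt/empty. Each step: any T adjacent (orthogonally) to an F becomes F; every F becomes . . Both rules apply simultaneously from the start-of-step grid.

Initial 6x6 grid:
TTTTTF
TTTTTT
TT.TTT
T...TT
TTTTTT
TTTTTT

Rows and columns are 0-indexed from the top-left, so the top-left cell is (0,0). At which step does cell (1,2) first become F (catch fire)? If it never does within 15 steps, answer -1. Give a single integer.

Step 1: cell (1,2)='T' (+2 fires, +1 burnt)
Step 2: cell (1,2)='T' (+3 fires, +2 burnt)
Step 3: cell (1,2)='T' (+4 fires, +3 burnt)
Step 4: cell (1,2)='F' (+5 fires, +4 burnt)
  -> target ignites at step 4
Step 5: cell (1,2)='.' (+4 fires, +5 burnt)
Step 6: cell (1,2)='.' (+4 fires, +4 burnt)
Step 7: cell (1,2)='.' (+3 fires, +4 burnt)
Step 8: cell (1,2)='.' (+3 fires, +3 burnt)
Step 9: cell (1,2)='.' (+2 fires, +3 burnt)
Step 10: cell (1,2)='.' (+1 fires, +2 burnt)
Step 11: cell (1,2)='.' (+0 fires, +1 burnt)
  fire out at step 11

4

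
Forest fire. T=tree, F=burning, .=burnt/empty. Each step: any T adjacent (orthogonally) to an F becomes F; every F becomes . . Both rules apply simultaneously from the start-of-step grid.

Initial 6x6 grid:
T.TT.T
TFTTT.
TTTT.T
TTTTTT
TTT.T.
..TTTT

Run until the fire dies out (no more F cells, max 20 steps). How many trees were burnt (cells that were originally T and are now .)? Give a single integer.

Answer: 26

Derivation:
Step 1: +3 fires, +1 burnt (F count now 3)
Step 2: +6 fires, +3 burnt (F count now 6)
Step 3: +6 fires, +6 burnt (F count now 6)
Step 4: +3 fires, +6 burnt (F count now 3)
Step 5: +2 fires, +3 burnt (F count now 2)
Step 6: +3 fires, +2 burnt (F count now 3)
Step 7: +2 fires, +3 burnt (F count now 2)
Step 8: +1 fires, +2 burnt (F count now 1)
Step 9: +0 fires, +1 burnt (F count now 0)
Fire out after step 9
Initially T: 27, now '.': 35
Total burnt (originally-T cells now '.'): 26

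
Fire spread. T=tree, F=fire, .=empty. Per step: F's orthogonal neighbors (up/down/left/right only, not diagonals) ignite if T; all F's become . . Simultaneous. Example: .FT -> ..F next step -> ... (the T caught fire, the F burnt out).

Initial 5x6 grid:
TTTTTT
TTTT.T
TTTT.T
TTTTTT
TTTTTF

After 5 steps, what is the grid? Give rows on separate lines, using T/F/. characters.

Step 1: 2 trees catch fire, 1 burn out
  TTTTTT
  TTTT.T
  TTTT.T
  TTTTTF
  TTTTF.
Step 2: 3 trees catch fire, 2 burn out
  TTTTTT
  TTTT.T
  TTTT.F
  TTTTF.
  TTTF..
Step 3: 3 trees catch fire, 3 burn out
  TTTTTT
  TTTT.F
  TTTT..
  TTTF..
  TTF...
Step 4: 4 trees catch fire, 3 burn out
  TTTTTF
  TTTT..
  TTTF..
  TTF...
  TF....
Step 5: 5 trees catch fire, 4 burn out
  TTTTF.
  TTTF..
  TTF...
  TF....
  F.....

TTTTF.
TTTF..
TTF...
TF....
F.....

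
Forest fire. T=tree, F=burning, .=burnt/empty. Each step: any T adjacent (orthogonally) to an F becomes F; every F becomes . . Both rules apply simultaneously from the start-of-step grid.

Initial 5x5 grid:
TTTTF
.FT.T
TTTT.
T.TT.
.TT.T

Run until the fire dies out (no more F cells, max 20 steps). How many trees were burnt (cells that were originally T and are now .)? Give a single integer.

Answer: 15

Derivation:
Step 1: +5 fires, +2 burnt (F count now 5)
Step 2: +4 fires, +5 burnt (F count now 4)
Step 3: +3 fires, +4 burnt (F count now 3)
Step 4: +2 fires, +3 burnt (F count now 2)
Step 5: +1 fires, +2 burnt (F count now 1)
Step 6: +0 fires, +1 burnt (F count now 0)
Fire out after step 6
Initially T: 16, now '.': 24
Total burnt (originally-T cells now '.'): 15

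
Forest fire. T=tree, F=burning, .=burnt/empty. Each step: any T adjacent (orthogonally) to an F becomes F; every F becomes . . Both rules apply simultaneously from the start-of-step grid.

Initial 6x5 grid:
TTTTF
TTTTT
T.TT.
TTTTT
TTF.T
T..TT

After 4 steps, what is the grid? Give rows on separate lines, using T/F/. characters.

Step 1: 4 trees catch fire, 2 burn out
  TTTF.
  TTTTF
  T.TT.
  TTFTT
  TF..T
  T..TT
Step 2: 6 trees catch fire, 4 burn out
  TTF..
  TTTF.
  T.FT.
  TF.FT
  F...T
  T..TT
Step 3: 6 trees catch fire, 6 burn out
  TF...
  TTF..
  T..F.
  F...F
  ....T
  F..TT
Step 4: 4 trees catch fire, 6 burn out
  F....
  TF...
  F....
  .....
  ....F
  ...TT

F....
TF...
F....
.....
....F
...TT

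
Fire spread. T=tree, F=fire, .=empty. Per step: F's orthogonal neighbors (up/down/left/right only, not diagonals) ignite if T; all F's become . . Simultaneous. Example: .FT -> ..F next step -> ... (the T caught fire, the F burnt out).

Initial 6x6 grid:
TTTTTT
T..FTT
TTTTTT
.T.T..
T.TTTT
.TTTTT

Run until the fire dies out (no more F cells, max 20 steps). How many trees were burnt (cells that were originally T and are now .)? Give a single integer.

Answer: 26

Derivation:
Step 1: +3 fires, +1 burnt (F count now 3)
Step 2: +6 fires, +3 burnt (F count now 6)
Step 3: +5 fires, +6 burnt (F count now 5)
Step 4: +6 fires, +5 burnt (F count now 6)
Step 5: +4 fires, +6 burnt (F count now 4)
Step 6: +2 fires, +4 burnt (F count now 2)
Step 7: +0 fires, +2 burnt (F count now 0)
Fire out after step 7
Initially T: 27, now '.': 35
Total burnt (originally-T cells now '.'): 26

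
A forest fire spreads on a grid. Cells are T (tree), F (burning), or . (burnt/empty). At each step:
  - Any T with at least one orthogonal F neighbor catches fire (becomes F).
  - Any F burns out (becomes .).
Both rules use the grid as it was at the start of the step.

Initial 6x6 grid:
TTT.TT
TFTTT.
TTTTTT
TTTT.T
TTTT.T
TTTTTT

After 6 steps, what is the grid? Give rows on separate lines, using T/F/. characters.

Step 1: 4 trees catch fire, 1 burn out
  TFT.TT
  F.FTT.
  TFTTTT
  TTTT.T
  TTTT.T
  TTTTTT
Step 2: 6 trees catch fire, 4 burn out
  F.F.TT
  ...FT.
  F.FTTT
  TFTT.T
  TTTT.T
  TTTTTT
Step 3: 5 trees catch fire, 6 burn out
  ....TT
  ....F.
  ...FTT
  F.FT.T
  TFTT.T
  TTTTTT
Step 4: 6 trees catch fire, 5 burn out
  ....FT
  ......
  ....FT
  ...F.T
  F.FT.T
  TFTTTT
Step 5: 5 trees catch fire, 6 burn out
  .....F
  ......
  .....F
  .....T
  ...F.T
  F.FTTT
Step 6: 2 trees catch fire, 5 burn out
  ......
  ......
  ......
  .....F
  .....T
  ...FTT

......
......
......
.....F
.....T
...FTT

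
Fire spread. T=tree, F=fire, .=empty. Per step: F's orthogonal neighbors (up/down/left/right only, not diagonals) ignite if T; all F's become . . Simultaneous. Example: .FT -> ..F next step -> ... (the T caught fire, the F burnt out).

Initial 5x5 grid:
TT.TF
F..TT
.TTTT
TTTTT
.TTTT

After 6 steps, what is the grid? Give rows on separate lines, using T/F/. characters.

Step 1: 3 trees catch fire, 2 burn out
  FT.F.
  ...TF
  .TTTT
  TTTTT
  .TTTT
Step 2: 3 trees catch fire, 3 burn out
  .F...
  ...F.
  .TTTF
  TTTTT
  .TTTT
Step 3: 2 trees catch fire, 3 burn out
  .....
  .....
  .TTF.
  TTTTF
  .TTTT
Step 4: 3 trees catch fire, 2 burn out
  .....
  .....
  .TF..
  TTTF.
  .TTTF
Step 5: 3 trees catch fire, 3 burn out
  .....
  .....
  .F...
  TTF..
  .TTF.
Step 6: 2 trees catch fire, 3 burn out
  .....
  .....
  .....
  TF...
  .TF..

.....
.....
.....
TF...
.TF..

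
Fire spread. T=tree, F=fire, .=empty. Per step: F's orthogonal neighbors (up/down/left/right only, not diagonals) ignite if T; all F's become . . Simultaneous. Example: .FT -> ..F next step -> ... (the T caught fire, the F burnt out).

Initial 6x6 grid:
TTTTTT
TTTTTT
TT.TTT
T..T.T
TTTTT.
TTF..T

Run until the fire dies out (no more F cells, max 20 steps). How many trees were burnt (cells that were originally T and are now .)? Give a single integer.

Answer: 27

Derivation:
Step 1: +2 fires, +1 burnt (F count now 2)
Step 2: +3 fires, +2 burnt (F count now 3)
Step 3: +3 fires, +3 burnt (F count now 3)
Step 4: +2 fires, +3 burnt (F count now 2)
Step 5: +3 fires, +2 burnt (F count now 3)
Step 6: +6 fires, +3 burnt (F count now 6)
Step 7: +6 fires, +6 burnt (F count now 6)
Step 8: +2 fires, +6 burnt (F count now 2)
Step 9: +0 fires, +2 burnt (F count now 0)
Fire out after step 9
Initially T: 28, now '.': 35
Total burnt (originally-T cells now '.'): 27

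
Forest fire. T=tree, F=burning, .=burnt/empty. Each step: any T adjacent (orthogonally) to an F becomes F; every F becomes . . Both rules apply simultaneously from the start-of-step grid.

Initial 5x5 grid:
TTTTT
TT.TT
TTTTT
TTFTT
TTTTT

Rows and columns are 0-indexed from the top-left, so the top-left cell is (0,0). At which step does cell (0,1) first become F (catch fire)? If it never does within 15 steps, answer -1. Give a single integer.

Step 1: cell (0,1)='T' (+4 fires, +1 burnt)
Step 2: cell (0,1)='T' (+6 fires, +4 burnt)
Step 3: cell (0,1)='T' (+6 fires, +6 burnt)
Step 4: cell (0,1)='F' (+4 fires, +6 burnt)
  -> target ignites at step 4
Step 5: cell (0,1)='.' (+3 fires, +4 burnt)
Step 6: cell (0,1)='.' (+0 fires, +3 burnt)
  fire out at step 6

4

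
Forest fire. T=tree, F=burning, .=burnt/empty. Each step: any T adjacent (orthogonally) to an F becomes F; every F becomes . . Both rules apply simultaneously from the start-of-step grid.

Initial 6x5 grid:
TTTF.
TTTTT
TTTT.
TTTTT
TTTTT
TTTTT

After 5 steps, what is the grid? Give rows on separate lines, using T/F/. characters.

Step 1: 2 trees catch fire, 1 burn out
  TTF..
  TTTFT
  TTTT.
  TTTTT
  TTTTT
  TTTTT
Step 2: 4 trees catch fire, 2 burn out
  TF...
  TTF.F
  TTTF.
  TTTTT
  TTTTT
  TTTTT
Step 3: 4 trees catch fire, 4 burn out
  F....
  TF...
  TTF..
  TTTFT
  TTTTT
  TTTTT
Step 4: 5 trees catch fire, 4 burn out
  .....
  F....
  TF...
  TTF.F
  TTTFT
  TTTTT
Step 5: 5 trees catch fire, 5 burn out
  .....
  .....
  F....
  TF...
  TTF.F
  TTTFT

.....
.....
F....
TF...
TTF.F
TTTFT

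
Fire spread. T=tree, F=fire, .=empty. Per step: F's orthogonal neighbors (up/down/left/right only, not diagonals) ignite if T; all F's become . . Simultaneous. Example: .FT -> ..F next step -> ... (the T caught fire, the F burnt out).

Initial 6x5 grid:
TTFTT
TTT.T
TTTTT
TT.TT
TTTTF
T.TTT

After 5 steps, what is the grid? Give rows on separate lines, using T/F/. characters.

Step 1: 6 trees catch fire, 2 burn out
  TF.FT
  TTF.T
  TTTTT
  TT.TF
  TTTF.
  T.TTF
Step 2: 8 trees catch fire, 6 burn out
  F...F
  TF..T
  TTFTF
  TT.F.
  TTF..
  T.TF.
Step 3: 6 trees catch fire, 8 burn out
  .....
  F...F
  TF.F.
  TT...
  TF...
  T.F..
Step 4: 3 trees catch fire, 6 burn out
  .....
  .....
  F....
  TF...
  F....
  T....
Step 5: 2 trees catch fire, 3 burn out
  .....
  .....
  .....
  F....
  .....
  F....

.....
.....
.....
F....
.....
F....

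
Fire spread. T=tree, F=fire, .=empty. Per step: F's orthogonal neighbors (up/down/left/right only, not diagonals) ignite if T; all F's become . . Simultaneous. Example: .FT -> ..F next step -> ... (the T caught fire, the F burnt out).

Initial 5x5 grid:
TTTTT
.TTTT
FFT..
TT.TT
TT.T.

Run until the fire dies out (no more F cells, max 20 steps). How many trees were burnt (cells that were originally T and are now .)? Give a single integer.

Answer: 14

Derivation:
Step 1: +4 fires, +2 burnt (F count now 4)
Step 2: +4 fires, +4 burnt (F count now 4)
Step 3: +3 fires, +4 burnt (F count now 3)
Step 4: +2 fires, +3 burnt (F count now 2)
Step 5: +1 fires, +2 burnt (F count now 1)
Step 6: +0 fires, +1 burnt (F count now 0)
Fire out after step 6
Initially T: 17, now '.': 22
Total burnt (originally-T cells now '.'): 14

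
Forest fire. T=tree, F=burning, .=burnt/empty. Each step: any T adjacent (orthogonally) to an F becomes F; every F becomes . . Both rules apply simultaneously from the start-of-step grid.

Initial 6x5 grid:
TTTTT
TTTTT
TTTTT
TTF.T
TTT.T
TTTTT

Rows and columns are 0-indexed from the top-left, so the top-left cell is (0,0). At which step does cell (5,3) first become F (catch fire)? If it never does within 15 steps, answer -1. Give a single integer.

Step 1: cell (5,3)='T' (+3 fires, +1 burnt)
Step 2: cell (5,3)='T' (+6 fires, +3 burnt)
Step 3: cell (5,3)='F' (+8 fires, +6 burnt)
  -> target ignites at step 3
Step 4: cell (5,3)='.' (+7 fires, +8 burnt)
Step 5: cell (5,3)='.' (+3 fires, +7 burnt)
Step 6: cell (5,3)='.' (+0 fires, +3 burnt)
  fire out at step 6

3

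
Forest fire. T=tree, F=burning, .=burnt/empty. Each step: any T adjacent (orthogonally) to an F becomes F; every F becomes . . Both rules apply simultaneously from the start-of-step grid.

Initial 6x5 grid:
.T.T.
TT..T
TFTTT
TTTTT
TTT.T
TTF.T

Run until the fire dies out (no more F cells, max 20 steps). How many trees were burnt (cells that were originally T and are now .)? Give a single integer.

Answer: 20

Derivation:
Step 1: +6 fires, +2 burnt (F count now 6)
Step 2: +7 fires, +6 burnt (F count now 7)
Step 3: +3 fires, +7 burnt (F count now 3)
Step 4: +2 fires, +3 burnt (F count now 2)
Step 5: +1 fires, +2 burnt (F count now 1)
Step 6: +1 fires, +1 burnt (F count now 1)
Step 7: +0 fires, +1 burnt (F count now 0)
Fire out after step 7
Initially T: 21, now '.': 29
Total burnt (originally-T cells now '.'): 20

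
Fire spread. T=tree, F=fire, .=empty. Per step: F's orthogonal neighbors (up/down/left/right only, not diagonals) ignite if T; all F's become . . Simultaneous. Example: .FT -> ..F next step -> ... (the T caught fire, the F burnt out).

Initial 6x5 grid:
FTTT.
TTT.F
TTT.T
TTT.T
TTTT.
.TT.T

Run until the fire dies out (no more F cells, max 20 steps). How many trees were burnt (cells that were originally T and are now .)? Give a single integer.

Answer: 20

Derivation:
Step 1: +3 fires, +2 burnt (F count now 3)
Step 2: +4 fires, +3 burnt (F count now 4)
Step 3: +4 fires, +4 burnt (F count now 4)
Step 4: +3 fires, +4 burnt (F count now 3)
Step 5: +2 fires, +3 burnt (F count now 2)
Step 6: +2 fires, +2 burnt (F count now 2)
Step 7: +2 fires, +2 burnt (F count now 2)
Step 8: +0 fires, +2 burnt (F count now 0)
Fire out after step 8
Initially T: 21, now '.': 29
Total burnt (originally-T cells now '.'): 20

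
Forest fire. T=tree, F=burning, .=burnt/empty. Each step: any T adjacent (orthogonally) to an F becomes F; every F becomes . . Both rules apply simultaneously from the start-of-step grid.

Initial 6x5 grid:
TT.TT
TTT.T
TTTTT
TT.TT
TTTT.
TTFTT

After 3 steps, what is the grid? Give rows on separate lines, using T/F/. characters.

Step 1: 3 trees catch fire, 1 burn out
  TT.TT
  TTT.T
  TTTTT
  TT.TT
  TTFT.
  TF.FT
Step 2: 4 trees catch fire, 3 burn out
  TT.TT
  TTT.T
  TTTTT
  TT.TT
  TF.F.
  F...F
Step 3: 3 trees catch fire, 4 burn out
  TT.TT
  TTT.T
  TTTTT
  TF.FT
  F....
  .....

TT.TT
TTT.T
TTTTT
TF.FT
F....
.....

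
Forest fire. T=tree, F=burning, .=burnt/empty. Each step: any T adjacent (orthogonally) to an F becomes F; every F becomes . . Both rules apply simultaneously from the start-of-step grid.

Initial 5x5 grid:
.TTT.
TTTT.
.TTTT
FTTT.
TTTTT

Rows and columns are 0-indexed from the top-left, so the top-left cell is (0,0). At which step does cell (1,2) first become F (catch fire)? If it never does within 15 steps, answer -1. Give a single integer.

Step 1: cell (1,2)='T' (+2 fires, +1 burnt)
Step 2: cell (1,2)='T' (+3 fires, +2 burnt)
Step 3: cell (1,2)='T' (+4 fires, +3 burnt)
Step 4: cell (1,2)='F' (+5 fires, +4 burnt)
  -> target ignites at step 4
Step 5: cell (1,2)='.' (+4 fires, +5 burnt)
Step 6: cell (1,2)='.' (+1 fires, +4 burnt)
Step 7: cell (1,2)='.' (+0 fires, +1 burnt)
  fire out at step 7

4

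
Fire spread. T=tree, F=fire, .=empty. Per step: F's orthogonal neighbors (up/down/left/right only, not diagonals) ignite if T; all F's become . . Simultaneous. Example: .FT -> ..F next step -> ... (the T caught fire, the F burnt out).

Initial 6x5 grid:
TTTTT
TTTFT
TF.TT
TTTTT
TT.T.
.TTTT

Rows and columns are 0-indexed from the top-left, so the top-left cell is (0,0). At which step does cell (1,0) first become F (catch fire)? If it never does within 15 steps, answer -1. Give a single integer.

Step 1: cell (1,0)='T' (+7 fires, +2 burnt)
Step 2: cell (1,0)='F' (+9 fires, +7 burnt)
  -> target ignites at step 2
Step 3: cell (1,0)='.' (+5 fires, +9 burnt)
Step 4: cell (1,0)='.' (+2 fires, +5 burnt)
Step 5: cell (1,0)='.' (+1 fires, +2 burnt)
Step 6: cell (1,0)='.' (+0 fires, +1 burnt)
  fire out at step 6

2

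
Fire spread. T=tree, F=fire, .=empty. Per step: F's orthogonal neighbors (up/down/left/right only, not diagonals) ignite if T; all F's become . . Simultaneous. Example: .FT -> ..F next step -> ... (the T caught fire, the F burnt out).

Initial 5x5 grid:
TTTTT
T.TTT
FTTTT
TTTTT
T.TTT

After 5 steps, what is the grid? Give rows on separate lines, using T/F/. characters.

Step 1: 3 trees catch fire, 1 burn out
  TTTTT
  F.TTT
  .FTTT
  FTTTT
  T.TTT
Step 2: 4 trees catch fire, 3 burn out
  FTTTT
  ..TTT
  ..FTT
  .FTTT
  F.TTT
Step 3: 4 trees catch fire, 4 burn out
  .FTTT
  ..FTT
  ...FT
  ..FTT
  ..TTT
Step 4: 5 trees catch fire, 4 burn out
  ..FTT
  ...FT
  ....F
  ...FT
  ..FTT
Step 5: 4 trees catch fire, 5 burn out
  ...FT
  ....F
  .....
  ....F
  ...FT

...FT
....F
.....
....F
...FT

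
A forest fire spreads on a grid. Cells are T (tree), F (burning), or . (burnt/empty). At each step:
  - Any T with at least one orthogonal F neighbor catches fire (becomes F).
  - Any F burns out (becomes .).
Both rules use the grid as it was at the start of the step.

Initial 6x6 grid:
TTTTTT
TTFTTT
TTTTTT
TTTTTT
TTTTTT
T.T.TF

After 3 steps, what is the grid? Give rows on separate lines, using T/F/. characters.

Step 1: 6 trees catch fire, 2 burn out
  TTFTTT
  TF.FTT
  TTFTTT
  TTTTTT
  TTTTTF
  T.T.F.
Step 2: 9 trees catch fire, 6 burn out
  TF.FTT
  F...FT
  TF.FTT
  TTFTTF
  TTTTF.
  T.T...
Step 3: 11 trees catch fire, 9 burn out
  F...FT
  .....F
  F...FF
  TF.FF.
  TTFF..
  T.T...

F...FT
.....F
F...FF
TF.FF.
TTFF..
T.T...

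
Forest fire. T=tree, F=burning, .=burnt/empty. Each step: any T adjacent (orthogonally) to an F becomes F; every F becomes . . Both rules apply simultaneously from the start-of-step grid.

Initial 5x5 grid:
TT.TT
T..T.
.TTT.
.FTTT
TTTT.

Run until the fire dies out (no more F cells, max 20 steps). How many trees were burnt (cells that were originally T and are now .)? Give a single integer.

Step 1: +3 fires, +1 burnt (F count now 3)
Step 2: +4 fires, +3 burnt (F count now 4)
Step 3: +3 fires, +4 burnt (F count now 3)
Step 4: +1 fires, +3 burnt (F count now 1)
Step 5: +1 fires, +1 burnt (F count now 1)
Step 6: +1 fires, +1 burnt (F count now 1)
Step 7: +0 fires, +1 burnt (F count now 0)
Fire out after step 7
Initially T: 16, now '.': 22
Total burnt (originally-T cells now '.'): 13

Answer: 13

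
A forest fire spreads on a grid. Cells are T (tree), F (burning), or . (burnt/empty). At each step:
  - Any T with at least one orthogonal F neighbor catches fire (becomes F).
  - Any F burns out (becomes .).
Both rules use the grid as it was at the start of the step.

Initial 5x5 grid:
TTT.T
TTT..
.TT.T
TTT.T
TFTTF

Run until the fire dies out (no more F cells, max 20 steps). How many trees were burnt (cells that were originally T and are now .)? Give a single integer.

Answer: 16

Derivation:
Step 1: +5 fires, +2 burnt (F count now 5)
Step 2: +4 fires, +5 burnt (F count now 4)
Step 3: +2 fires, +4 burnt (F count now 2)
Step 4: +3 fires, +2 burnt (F count now 3)
Step 5: +2 fires, +3 burnt (F count now 2)
Step 6: +0 fires, +2 burnt (F count now 0)
Fire out after step 6
Initially T: 17, now '.': 24
Total burnt (originally-T cells now '.'): 16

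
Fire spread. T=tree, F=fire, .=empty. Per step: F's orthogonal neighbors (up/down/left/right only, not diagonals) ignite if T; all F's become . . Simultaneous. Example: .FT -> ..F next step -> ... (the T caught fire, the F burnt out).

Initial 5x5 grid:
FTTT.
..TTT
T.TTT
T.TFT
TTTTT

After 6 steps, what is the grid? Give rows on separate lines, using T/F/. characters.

Step 1: 5 trees catch fire, 2 burn out
  .FTT.
  ..TTT
  T.TFT
  T.F.F
  TTTFT
Step 2: 6 trees catch fire, 5 burn out
  ..FT.
  ..TFT
  T.F.F
  T....
  TTF.F
Step 3: 4 trees catch fire, 6 burn out
  ...F.
  ..F.F
  T....
  T....
  TF...
Step 4: 1 trees catch fire, 4 burn out
  .....
  .....
  T....
  T....
  F....
Step 5: 1 trees catch fire, 1 burn out
  .....
  .....
  T....
  F....
  .....
Step 6: 1 trees catch fire, 1 burn out
  .....
  .....
  F....
  .....
  .....

.....
.....
F....
.....
.....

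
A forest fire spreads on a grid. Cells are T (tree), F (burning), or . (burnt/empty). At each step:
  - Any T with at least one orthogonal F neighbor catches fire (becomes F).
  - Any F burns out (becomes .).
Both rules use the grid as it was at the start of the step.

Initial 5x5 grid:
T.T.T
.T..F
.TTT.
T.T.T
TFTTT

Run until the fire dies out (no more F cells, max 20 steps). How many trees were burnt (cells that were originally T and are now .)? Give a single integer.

Step 1: +3 fires, +2 burnt (F count now 3)
Step 2: +3 fires, +3 burnt (F count now 3)
Step 3: +2 fires, +3 burnt (F count now 2)
Step 4: +3 fires, +2 burnt (F count now 3)
Step 5: +1 fires, +3 burnt (F count now 1)
Step 6: +0 fires, +1 burnt (F count now 0)
Fire out after step 6
Initially T: 14, now '.': 23
Total burnt (originally-T cells now '.'): 12

Answer: 12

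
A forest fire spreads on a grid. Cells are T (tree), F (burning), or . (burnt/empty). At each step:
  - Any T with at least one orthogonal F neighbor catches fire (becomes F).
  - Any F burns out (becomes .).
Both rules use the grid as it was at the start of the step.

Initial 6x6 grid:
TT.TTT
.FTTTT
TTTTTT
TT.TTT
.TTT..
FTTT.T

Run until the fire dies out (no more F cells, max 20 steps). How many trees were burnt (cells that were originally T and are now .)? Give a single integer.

Step 1: +4 fires, +2 burnt (F count now 4)
Step 2: +7 fires, +4 burnt (F count now 7)
Step 3: +6 fires, +7 burnt (F count now 6)
Step 4: +5 fires, +6 burnt (F count now 5)
Step 5: +3 fires, +5 burnt (F count now 3)
Step 6: +1 fires, +3 burnt (F count now 1)
Step 7: +0 fires, +1 burnt (F count now 0)
Fire out after step 7
Initially T: 27, now '.': 35
Total burnt (originally-T cells now '.'): 26

Answer: 26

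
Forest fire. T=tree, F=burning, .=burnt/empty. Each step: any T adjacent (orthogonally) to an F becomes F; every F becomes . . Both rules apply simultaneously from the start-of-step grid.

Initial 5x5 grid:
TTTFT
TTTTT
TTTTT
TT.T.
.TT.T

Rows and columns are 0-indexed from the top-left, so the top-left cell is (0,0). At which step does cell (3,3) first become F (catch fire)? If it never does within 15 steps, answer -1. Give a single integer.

Step 1: cell (3,3)='T' (+3 fires, +1 burnt)
Step 2: cell (3,3)='T' (+4 fires, +3 burnt)
Step 3: cell (3,3)='F' (+5 fires, +4 burnt)
  -> target ignites at step 3
Step 4: cell (3,3)='.' (+2 fires, +5 burnt)
Step 5: cell (3,3)='.' (+2 fires, +2 burnt)
Step 6: cell (3,3)='.' (+2 fires, +2 burnt)
Step 7: cell (3,3)='.' (+1 fires, +2 burnt)
Step 8: cell (3,3)='.' (+0 fires, +1 burnt)
  fire out at step 8

3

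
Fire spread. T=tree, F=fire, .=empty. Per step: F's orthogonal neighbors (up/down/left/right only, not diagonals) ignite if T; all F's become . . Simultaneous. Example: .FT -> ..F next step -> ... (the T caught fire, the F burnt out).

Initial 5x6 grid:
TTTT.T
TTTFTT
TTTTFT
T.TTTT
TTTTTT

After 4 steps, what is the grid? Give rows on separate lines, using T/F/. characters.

Step 1: 6 trees catch fire, 2 burn out
  TTTF.T
  TTF.FT
  TTTF.F
  T.TTFT
  TTTTTT
Step 2: 7 trees catch fire, 6 burn out
  TTF..T
  TF...F
  TTF...
  T.TF.F
  TTTTFT
Step 3: 7 trees catch fire, 7 burn out
  TF...F
  F.....
  TF....
  T.F...
  TTTF.F
Step 4: 3 trees catch fire, 7 burn out
  F.....
  ......
  F.....
  T.....
  TTF...

F.....
......
F.....
T.....
TTF...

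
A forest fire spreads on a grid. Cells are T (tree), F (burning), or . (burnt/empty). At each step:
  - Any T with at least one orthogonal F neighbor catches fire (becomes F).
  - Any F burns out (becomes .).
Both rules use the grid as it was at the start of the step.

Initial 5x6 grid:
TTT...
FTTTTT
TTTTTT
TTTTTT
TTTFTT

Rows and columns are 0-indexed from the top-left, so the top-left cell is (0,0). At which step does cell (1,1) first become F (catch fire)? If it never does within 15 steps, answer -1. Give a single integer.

Step 1: cell (1,1)='F' (+6 fires, +2 burnt)
  -> target ignites at step 1
Step 2: cell (1,1)='.' (+9 fires, +6 burnt)
Step 3: cell (1,1)='.' (+7 fires, +9 burnt)
Step 4: cell (1,1)='.' (+2 fires, +7 burnt)
Step 5: cell (1,1)='.' (+1 fires, +2 burnt)
Step 6: cell (1,1)='.' (+0 fires, +1 burnt)
  fire out at step 6

1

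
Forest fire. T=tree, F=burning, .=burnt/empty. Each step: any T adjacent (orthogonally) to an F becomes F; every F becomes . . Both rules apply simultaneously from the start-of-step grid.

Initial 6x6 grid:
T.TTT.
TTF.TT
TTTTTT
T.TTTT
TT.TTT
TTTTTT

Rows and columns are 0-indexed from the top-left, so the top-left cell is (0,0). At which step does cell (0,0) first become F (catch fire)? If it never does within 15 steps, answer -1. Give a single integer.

Step 1: cell (0,0)='T' (+3 fires, +1 burnt)
Step 2: cell (0,0)='T' (+5 fires, +3 burnt)
Step 3: cell (0,0)='F' (+5 fires, +5 burnt)
  -> target ignites at step 3
Step 4: cell (0,0)='.' (+5 fires, +5 burnt)
Step 5: cell (0,0)='.' (+5 fires, +5 burnt)
Step 6: cell (0,0)='.' (+5 fires, +5 burnt)
Step 7: cell (0,0)='.' (+2 fires, +5 burnt)
Step 8: cell (0,0)='.' (+0 fires, +2 burnt)
  fire out at step 8

3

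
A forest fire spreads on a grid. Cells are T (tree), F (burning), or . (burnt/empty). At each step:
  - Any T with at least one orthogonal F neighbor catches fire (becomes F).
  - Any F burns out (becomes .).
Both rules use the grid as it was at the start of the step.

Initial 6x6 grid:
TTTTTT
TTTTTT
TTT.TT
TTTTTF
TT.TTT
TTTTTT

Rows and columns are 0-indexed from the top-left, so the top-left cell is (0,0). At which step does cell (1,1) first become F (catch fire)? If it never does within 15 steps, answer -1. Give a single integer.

Step 1: cell (1,1)='T' (+3 fires, +1 burnt)
Step 2: cell (1,1)='T' (+5 fires, +3 burnt)
Step 3: cell (1,1)='T' (+5 fires, +5 burnt)
Step 4: cell (1,1)='T' (+5 fires, +5 burnt)
Step 5: cell (1,1)='T' (+6 fires, +5 burnt)
Step 6: cell (1,1)='F' (+5 fires, +6 burnt)
  -> target ignites at step 6
Step 7: cell (1,1)='.' (+3 fires, +5 burnt)
Step 8: cell (1,1)='.' (+1 fires, +3 burnt)
Step 9: cell (1,1)='.' (+0 fires, +1 burnt)
  fire out at step 9

6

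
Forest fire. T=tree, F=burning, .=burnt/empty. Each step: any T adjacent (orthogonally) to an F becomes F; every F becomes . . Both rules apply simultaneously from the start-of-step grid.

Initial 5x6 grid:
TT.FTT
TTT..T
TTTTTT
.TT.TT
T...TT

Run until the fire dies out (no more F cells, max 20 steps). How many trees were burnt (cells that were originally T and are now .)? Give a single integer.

Step 1: +1 fires, +1 burnt (F count now 1)
Step 2: +1 fires, +1 burnt (F count now 1)
Step 3: +1 fires, +1 burnt (F count now 1)
Step 4: +1 fires, +1 burnt (F count now 1)
Step 5: +2 fires, +1 burnt (F count now 2)
Step 6: +3 fires, +2 burnt (F count now 3)
Step 7: +2 fires, +3 burnt (F count now 2)
Step 8: +3 fires, +2 burnt (F count now 3)
Step 9: +3 fires, +3 burnt (F count now 3)
Step 10: +2 fires, +3 burnt (F count now 2)
Step 11: +1 fires, +2 burnt (F count now 1)
Step 12: +0 fires, +1 burnt (F count now 0)
Fire out after step 12
Initially T: 21, now '.': 29
Total burnt (originally-T cells now '.'): 20

Answer: 20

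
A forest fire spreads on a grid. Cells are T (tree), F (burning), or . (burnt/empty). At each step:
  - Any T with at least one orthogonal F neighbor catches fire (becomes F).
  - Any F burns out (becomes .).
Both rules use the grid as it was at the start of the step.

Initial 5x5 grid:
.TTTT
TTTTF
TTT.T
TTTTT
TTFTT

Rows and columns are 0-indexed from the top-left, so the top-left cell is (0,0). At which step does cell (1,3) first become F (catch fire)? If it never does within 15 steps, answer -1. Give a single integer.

Step 1: cell (1,3)='F' (+6 fires, +2 burnt)
  -> target ignites at step 1
Step 2: cell (1,3)='.' (+8 fires, +6 burnt)
Step 3: cell (1,3)='.' (+4 fires, +8 burnt)
Step 4: cell (1,3)='.' (+3 fires, +4 burnt)
Step 5: cell (1,3)='.' (+0 fires, +3 burnt)
  fire out at step 5

1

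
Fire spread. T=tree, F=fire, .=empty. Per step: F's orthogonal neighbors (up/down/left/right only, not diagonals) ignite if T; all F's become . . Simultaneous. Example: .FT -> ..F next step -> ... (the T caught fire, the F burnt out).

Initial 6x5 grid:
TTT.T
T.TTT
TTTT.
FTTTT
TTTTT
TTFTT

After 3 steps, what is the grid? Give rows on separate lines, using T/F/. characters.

Step 1: 6 trees catch fire, 2 burn out
  TTT.T
  T.TTT
  FTTT.
  .FTTT
  FTFTT
  TF.FT
Step 2: 7 trees catch fire, 6 burn out
  TTT.T
  F.TTT
  .FTT.
  ..FTT
  .F.FT
  F...F
Step 3: 4 trees catch fire, 7 burn out
  FTT.T
  ..TTT
  ..FT.
  ...FT
  ....F
  .....

FTT.T
..TTT
..FT.
...FT
....F
.....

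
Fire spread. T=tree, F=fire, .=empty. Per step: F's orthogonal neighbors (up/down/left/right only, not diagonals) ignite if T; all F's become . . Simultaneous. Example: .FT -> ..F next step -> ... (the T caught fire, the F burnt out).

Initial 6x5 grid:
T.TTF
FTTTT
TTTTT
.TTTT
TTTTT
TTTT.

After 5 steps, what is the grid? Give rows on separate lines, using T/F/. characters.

Step 1: 5 trees catch fire, 2 burn out
  F.TF.
  .FTTF
  FTTTT
  .TTTT
  TTTTT
  TTTT.
Step 2: 5 trees catch fire, 5 burn out
  ..F..
  ..FF.
  .FTTF
  .TTTT
  TTTTT
  TTTT.
Step 3: 4 trees catch fire, 5 burn out
  .....
  .....
  ..FF.
  .FTTF
  TTTTT
  TTTT.
Step 4: 4 trees catch fire, 4 burn out
  .....
  .....
  .....
  ..FF.
  TFTTF
  TTTT.
Step 5: 4 trees catch fire, 4 burn out
  .....
  .....
  .....
  .....
  F.FF.
  TFTT.

.....
.....
.....
.....
F.FF.
TFTT.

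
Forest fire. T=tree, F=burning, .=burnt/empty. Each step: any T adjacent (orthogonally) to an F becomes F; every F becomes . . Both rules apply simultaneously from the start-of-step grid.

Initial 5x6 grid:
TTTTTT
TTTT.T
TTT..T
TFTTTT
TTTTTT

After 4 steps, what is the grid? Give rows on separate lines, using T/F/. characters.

Step 1: 4 trees catch fire, 1 burn out
  TTTTTT
  TTTT.T
  TFT..T
  F.FTTT
  TFTTTT
Step 2: 6 trees catch fire, 4 burn out
  TTTTTT
  TFTT.T
  F.F..T
  ...FTT
  F.FTTT
Step 3: 5 trees catch fire, 6 burn out
  TFTTTT
  F.FT.T
  .....T
  ....FT
  ...FTT
Step 4: 5 trees catch fire, 5 burn out
  F.FTTT
  ...F.T
  .....T
  .....F
  ....FT

F.FTTT
...F.T
.....T
.....F
....FT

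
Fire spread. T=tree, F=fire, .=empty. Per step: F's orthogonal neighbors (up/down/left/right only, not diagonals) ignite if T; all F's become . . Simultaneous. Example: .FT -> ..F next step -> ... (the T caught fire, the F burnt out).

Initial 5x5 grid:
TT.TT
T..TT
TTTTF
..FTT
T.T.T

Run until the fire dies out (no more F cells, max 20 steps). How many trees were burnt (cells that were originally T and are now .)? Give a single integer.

Step 1: +6 fires, +2 burnt (F count now 6)
Step 2: +4 fires, +6 burnt (F count now 4)
Step 3: +2 fires, +4 burnt (F count now 2)
Step 4: +1 fires, +2 burnt (F count now 1)
Step 5: +1 fires, +1 burnt (F count now 1)
Step 6: +1 fires, +1 burnt (F count now 1)
Step 7: +0 fires, +1 burnt (F count now 0)
Fire out after step 7
Initially T: 16, now '.': 24
Total burnt (originally-T cells now '.'): 15

Answer: 15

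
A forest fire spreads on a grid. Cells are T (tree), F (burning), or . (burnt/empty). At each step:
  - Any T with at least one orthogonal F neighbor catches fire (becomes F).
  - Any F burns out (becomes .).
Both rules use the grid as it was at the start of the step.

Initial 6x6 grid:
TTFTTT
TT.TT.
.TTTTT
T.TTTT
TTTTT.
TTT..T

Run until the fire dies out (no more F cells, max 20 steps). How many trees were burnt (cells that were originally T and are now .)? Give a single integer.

Answer: 27

Derivation:
Step 1: +2 fires, +1 burnt (F count now 2)
Step 2: +4 fires, +2 burnt (F count now 4)
Step 3: +5 fires, +4 burnt (F count now 5)
Step 4: +3 fires, +5 burnt (F count now 3)
Step 5: +4 fires, +3 burnt (F count now 4)
Step 6: +3 fires, +4 burnt (F count now 3)
Step 7: +2 fires, +3 burnt (F count now 2)
Step 8: +2 fires, +2 burnt (F count now 2)
Step 9: +2 fires, +2 burnt (F count now 2)
Step 10: +0 fires, +2 burnt (F count now 0)
Fire out after step 10
Initially T: 28, now '.': 35
Total burnt (originally-T cells now '.'): 27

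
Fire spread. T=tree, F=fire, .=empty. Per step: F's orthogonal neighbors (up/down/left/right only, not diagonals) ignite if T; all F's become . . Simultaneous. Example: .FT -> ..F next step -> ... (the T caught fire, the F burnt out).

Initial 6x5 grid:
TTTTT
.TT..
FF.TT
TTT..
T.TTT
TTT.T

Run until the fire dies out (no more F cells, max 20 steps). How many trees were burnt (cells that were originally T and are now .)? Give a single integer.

Step 1: +3 fires, +2 burnt (F count now 3)
Step 2: +4 fires, +3 burnt (F count now 4)
Step 3: +4 fires, +4 burnt (F count now 4)
Step 4: +4 fires, +4 burnt (F count now 4)
Step 5: +2 fires, +4 burnt (F count now 2)
Step 6: +1 fires, +2 burnt (F count now 1)
Step 7: +0 fires, +1 burnt (F count now 0)
Fire out after step 7
Initially T: 20, now '.': 28
Total burnt (originally-T cells now '.'): 18

Answer: 18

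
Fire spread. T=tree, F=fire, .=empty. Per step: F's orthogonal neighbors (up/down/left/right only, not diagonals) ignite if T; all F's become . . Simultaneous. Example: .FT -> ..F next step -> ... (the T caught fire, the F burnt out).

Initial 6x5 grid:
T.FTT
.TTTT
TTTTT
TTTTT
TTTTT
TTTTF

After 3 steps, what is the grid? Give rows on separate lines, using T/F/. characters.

Step 1: 4 trees catch fire, 2 burn out
  T..FT
  .TFTT
  TTTTT
  TTTTT
  TTTTF
  TTTF.
Step 2: 7 trees catch fire, 4 burn out
  T...F
  .F.FT
  TTFTT
  TTTTF
  TTTF.
  TTF..
Step 3: 8 trees catch fire, 7 burn out
  T....
  ....F
  TF.FF
  TTFF.
  TTF..
  TF...

T....
....F
TF.FF
TTFF.
TTF..
TF...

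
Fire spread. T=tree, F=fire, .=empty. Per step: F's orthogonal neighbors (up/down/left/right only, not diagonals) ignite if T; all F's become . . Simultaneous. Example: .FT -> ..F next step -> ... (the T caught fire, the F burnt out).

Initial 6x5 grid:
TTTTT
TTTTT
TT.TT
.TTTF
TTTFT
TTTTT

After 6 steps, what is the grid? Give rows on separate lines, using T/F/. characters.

Step 1: 5 trees catch fire, 2 burn out
  TTTTT
  TTTTT
  TT.TF
  .TTF.
  TTF.F
  TTTFT
Step 2: 6 trees catch fire, 5 burn out
  TTTTT
  TTTTF
  TT.F.
  .TF..
  TF...
  TTF.F
Step 3: 5 trees catch fire, 6 burn out
  TTTTF
  TTTF.
  TT...
  .F...
  F....
  TF...
Step 4: 4 trees catch fire, 5 burn out
  TTTF.
  TTF..
  TF...
  .....
  .....
  F....
Step 5: 3 trees catch fire, 4 burn out
  TTF..
  TF...
  F....
  .....
  .....
  .....
Step 6: 2 trees catch fire, 3 burn out
  TF...
  F....
  .....
  .....
  .....
  .....

TF...
F....
.....
.....
.....
.....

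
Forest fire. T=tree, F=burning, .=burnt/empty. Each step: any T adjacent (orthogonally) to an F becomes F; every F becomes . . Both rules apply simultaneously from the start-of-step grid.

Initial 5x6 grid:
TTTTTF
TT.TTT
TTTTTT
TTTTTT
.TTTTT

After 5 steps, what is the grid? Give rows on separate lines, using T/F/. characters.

Step 1: 2 trees catch fire, 1 burn out
  TTTTF.
  TT.TTF
  TTTTTT
  TTTTTT
  .TTTTT
Step 2: 3 trees catch fire, 2 burn out
  TTTF..
  TT.TF.
  TTTTTF
  TTTTTT
  .TTTTT
Step 3: 4 trees catch fire, 3 burn out
  TTF...
  TT.F..
  TTTTF.
  TTTTTF
  .TTTTT
Step 4: 4 trees catch fire, 4 burn out
  TF....
  TT....
  TTTF..
  TTTTF.
  .TTTTF
Step 5: 5 trees catch fire, 4 burn out
  F.....
  TF....
  TTF...
  TTTF..
  .TTTF.

F.....
TF....
TTF...
TTTF..
.TTTF.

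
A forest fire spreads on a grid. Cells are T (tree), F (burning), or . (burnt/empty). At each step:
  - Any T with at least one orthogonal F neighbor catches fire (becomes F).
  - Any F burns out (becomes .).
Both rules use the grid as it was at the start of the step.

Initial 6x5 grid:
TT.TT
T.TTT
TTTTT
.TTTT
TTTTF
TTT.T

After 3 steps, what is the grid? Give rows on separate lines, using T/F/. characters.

Step 1: 3 trees catch fire, 1 burn out
  TT.TT
  T.TTT
  TTTTT
  .TTTF
  TTTF.
  TTT.F
Step 2: 3 trees catch fire, 3 burn out
  TT.TT
  T.TTT
  TTTTF
  .TTF.
  TTF..
  TTT..
Step 3: 5 trees catch fire, 3 burn out
  TT.TT
  T.TTF
  TTTF.
  .TF..
  TF...
  TTF..

TT.TT
T.TTF
TTTF.
.TF..
TF...
TTF..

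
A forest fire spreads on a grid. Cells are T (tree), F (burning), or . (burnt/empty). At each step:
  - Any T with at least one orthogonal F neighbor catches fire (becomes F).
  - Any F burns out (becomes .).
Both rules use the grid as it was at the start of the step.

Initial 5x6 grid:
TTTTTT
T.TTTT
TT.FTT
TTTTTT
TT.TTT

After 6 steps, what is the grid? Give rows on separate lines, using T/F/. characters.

Step 1: 3 trees catch fire, 1 burn out
  TTTTTT
  T.TFTT
  TT..FT
  TTTFTT
  TT.TTT
Step 2: 7 trees catch fire, 3 burn out
  TTTFTT
  T.F.FT
  TT...F
  TTF.FT
  TT.FTT
Step 3: 6 trees catch fire, 7 burn out
  TTF.FT
  T....F
  TT....
  TF...F
  TT..FT
Step 4: 6 trees catch fire, 6 burn out
  TF...F
  T.....
  TF....
  F.....
  TF...F
Step 5: 3 trees catch fire, 6 burn out
  F.....
  T.....
  F.....
  ......
  F.....
Step 6: 1 trees catch fire, 3 burn out
  ......
  F.....
  ......
  ......
  ......

......
F.....
......
......
......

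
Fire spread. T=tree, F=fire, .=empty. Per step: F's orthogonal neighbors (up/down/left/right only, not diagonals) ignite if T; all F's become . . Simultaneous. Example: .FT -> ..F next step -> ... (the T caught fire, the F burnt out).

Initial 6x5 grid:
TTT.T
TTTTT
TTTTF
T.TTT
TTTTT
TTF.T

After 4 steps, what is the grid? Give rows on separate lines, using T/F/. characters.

Step 1: 5 trees catch fire, 2 burn out
  TTT.T
  TTTTF
  TTTF.
  T.TTF
  TTFTT
  TF..T
Step 2: 9 trees catch fire, 5 burn out
  TTT.F
  TTTF.
  TTF..
  T.FF.
  TF.FF
  F...T
Step 3: 4 trees catch fire, 9 burn out
  TTT..
  TTF..
  TF...
  T....
  F....
  ....F
Step 4: 4 trees catch fire, 4 burn out
  TTF..
  TF...
  F....
  F....
  .....
  .....

TTF..
TF...
F....
F....
.....
.....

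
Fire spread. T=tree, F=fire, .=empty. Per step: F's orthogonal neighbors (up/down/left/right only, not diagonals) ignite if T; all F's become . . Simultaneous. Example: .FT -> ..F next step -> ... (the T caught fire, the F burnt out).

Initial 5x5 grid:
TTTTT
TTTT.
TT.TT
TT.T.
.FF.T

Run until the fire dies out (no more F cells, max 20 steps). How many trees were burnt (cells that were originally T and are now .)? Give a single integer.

Answer: 16

Derivation:
Step 1: +1 fires, +2 burnt (F count now 1)
Step 2: +2 fires, +1 burnt (F count now 2)
Step 3: +2 fires, +2 burnt (F count now 2)
Step 4: +3 fires, +2 burnt (F count now 3)
Step 5: +3 fires, +3 burnt (F count now 3)
Step 6: +2 fires, +3 burnt (F count now 2)
Step 7: +3 fires, +2 burnt (F count now 3)
Step 8: +0 fires, +3 burnt (F count now 0)
Fire out after step 8
Initially T: 17, now '.': 24
Total burnt (originally-T cells now '.'): 16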